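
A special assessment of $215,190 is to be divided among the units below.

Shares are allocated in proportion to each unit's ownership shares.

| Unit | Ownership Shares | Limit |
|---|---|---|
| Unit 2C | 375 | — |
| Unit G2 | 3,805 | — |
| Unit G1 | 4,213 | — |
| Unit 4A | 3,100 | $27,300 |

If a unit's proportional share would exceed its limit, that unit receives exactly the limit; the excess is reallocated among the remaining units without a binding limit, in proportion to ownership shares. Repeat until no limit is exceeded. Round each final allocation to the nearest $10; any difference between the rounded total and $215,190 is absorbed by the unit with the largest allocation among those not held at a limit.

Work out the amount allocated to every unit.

Total ownership shares = 11,493.
Pro-rata shares before constraints: Unit 2C 7,021.34; Unit G2 71,243.19; Unit G1 78,882.40; Unit 4A 58,043.07.
Cap binds for Unit 4A ($27,300); remaining pool $187,890 reallocated over remaining ownership shares 8,393.
Redistributed shares: Unit 2C 8,394.94 → $8,390; Unit G2 85,180.68 → $85,180; Unit G1 94,314.38 → $94,310.
Rounding difference +$10 applied to Unit G1 → $94,320.

Unit 2C: $8,390 | Unit G2: $85,180 | Unit G1: $94,320 | Unit 4A: $27,300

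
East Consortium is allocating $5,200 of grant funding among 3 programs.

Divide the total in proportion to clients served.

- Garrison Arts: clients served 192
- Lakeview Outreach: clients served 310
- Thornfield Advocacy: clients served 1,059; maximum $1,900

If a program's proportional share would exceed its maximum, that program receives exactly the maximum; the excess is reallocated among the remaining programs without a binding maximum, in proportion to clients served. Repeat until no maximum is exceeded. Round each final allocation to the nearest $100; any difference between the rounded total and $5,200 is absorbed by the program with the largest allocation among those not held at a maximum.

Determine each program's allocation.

Garrison Arts: $1,300 | Lakeview Outreach: $2,000 | Thornfield Advocacy: $1,900

Clients served total: 1,561.
Proportional shares (ignoring caps): Garrison Arts 639.59; Lakeview Outreach 1,032.67; Thornfield Advocacy 3,527.74.
Held at cap: Thornfield Advocacy ($1,900); remaining pool $3,300 reallocated over remaining clients served 502.
Remaining shares: Garrison Arts 1,262.15 → $1,300; Lakeview Outreach 2,037.85 → $2,000.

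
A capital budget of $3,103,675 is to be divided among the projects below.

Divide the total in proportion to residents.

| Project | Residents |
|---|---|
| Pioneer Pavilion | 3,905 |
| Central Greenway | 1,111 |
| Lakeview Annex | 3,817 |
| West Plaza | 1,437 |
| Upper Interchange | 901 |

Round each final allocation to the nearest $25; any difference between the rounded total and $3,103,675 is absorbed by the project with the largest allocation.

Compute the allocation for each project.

Pioneer Pavilion: $1,084,925 · Central Greenway: $308,675 · Lakeview Annex: $1,060,500 · West Plaza: $399,250 · Upper Interchange: $250,325

Residents total: 11,171.
Pro-rata amounts: Pioneer Pavilion 3,905/11,171 × $3,103,675 = 1,084,938.76; Central Greenway 1,111/11,171 × $3,103,675 = 308,672.72; Lakeview Annex 3,817/11,171 × $3,103,675 = 1,060,489.43; West Plaza 1,437/11,171 × $3,103,675 = 399,246.35; Upper Interchange 901/11,171 × $3,103,675 = 250,327.74.
After rounding ($25): Pioneer Pavilion $1,084,950; Central Greenway $308,675; Lakeview Annex $1,060,500; West Plaza $399,250; Upper Interchange $250,325. Sum = $3,103,700.
Difference $3,103,675 − $3,103,700 = −$25 applied to largest allocation (Pioneer Pavilion): Pioneer Pavilion becomes $1,084,925.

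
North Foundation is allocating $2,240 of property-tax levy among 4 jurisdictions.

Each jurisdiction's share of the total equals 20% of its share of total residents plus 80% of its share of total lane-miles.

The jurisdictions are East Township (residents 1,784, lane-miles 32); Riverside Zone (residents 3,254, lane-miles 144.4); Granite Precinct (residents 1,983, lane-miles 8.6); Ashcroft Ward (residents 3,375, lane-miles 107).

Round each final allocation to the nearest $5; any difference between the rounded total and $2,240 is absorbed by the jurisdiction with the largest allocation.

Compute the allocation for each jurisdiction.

East Township: $275; Riverside Zone: $1,025; Granite Precinct: $140; Ashcroft Ward: $800

Residents total 10,396; lane-miles total 292.
Blended shares (20% residents + 80% lane-miles): East Township 0.1220; Riverside Zone 0.4582; Granite Precinct 0.0617; Ashcroft Ward 0.3581.
Pro-rata amounts: East Township 273.26; Riverside Zone 1,026.41; Granite Precinct 138.23; Ashcroft Ward 802.10.
Rounded to nearest $5: East Township $275; Riverside Zone $1,025; Granite Precinct $140; Ashcroft Ward $800. Sum = $2,240.
Sum already equals the total — no adjustment.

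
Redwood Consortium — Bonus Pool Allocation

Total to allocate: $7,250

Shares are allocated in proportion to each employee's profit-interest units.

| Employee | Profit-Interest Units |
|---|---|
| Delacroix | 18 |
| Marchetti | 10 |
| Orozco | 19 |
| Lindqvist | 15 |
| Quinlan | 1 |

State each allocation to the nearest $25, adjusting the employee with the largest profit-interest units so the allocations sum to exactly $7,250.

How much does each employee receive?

Delacroix: $2,075; Marchetti: $1,150; Orozco: $2,175; Lindqvist: $1,725; Quinlan: $125

Sum of profit-interest units: 18 + 10 + 19 + 15 + 1 = 63.
Raw shares: Delacroix 2,071.43; Marchetti 1,150.79; Orozco 2,186.51; Lindqvist 1,726.19; Quinlan 115.08.
At nearest $25: Delacroix $2,075; Marchetti $1,150; Orozco $2,175; Lindqvist $1,725; Quinlan $125. Sum = $7,250.
No rounding difference to absorb.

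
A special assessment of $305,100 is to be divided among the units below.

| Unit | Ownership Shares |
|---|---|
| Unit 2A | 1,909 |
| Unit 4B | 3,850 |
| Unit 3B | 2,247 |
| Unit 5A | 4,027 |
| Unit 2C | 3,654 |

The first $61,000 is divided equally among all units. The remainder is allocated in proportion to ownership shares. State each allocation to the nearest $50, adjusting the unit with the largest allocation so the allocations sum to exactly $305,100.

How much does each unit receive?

$61,000 shared equally gives $12,200 per unit.
Remainder $244,100 by ownership shares (total 15,687): Unit 2A 29,705.29 → $29,700; Unit 4B 59,908.52 → $59,900; Unit 3B 34,964.79 → $34,950; Unit 5A 62,662.76 → $62,650; Unit 2C 56,858.63 → $56,850.
Rounding difference +$50 on remainder applied to Unit 5A.
Totals: Unit 2A $12,200 + $29,700 = $41,900; Unit 4B $12,200 + $59,900 = $72,100; Unit 3B $12,200 + $34,950 = $47,150; Unit 5A $12,200 + $62,700 = $74,900; Unit 2C $12,200 + $56,850 = $69,050.

Unit 2A: $41,900 | Unit 4B: $72,100 | Unit 3B: $47,150 | Unit 5A: $74,900 | Unit 2C: $69,050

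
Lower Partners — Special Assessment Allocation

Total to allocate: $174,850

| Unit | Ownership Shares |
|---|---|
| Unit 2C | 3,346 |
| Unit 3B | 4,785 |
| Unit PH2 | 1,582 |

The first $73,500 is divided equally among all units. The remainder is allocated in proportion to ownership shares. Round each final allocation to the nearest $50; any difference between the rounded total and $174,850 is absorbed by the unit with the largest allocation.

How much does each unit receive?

Unit 2C: $59,400 | Unit 3B: $74,450 | Unit PH2: $41,000

$73,500 shared equally gives $24,500 per unit.
Remainder $101,350 by ownership shares (total 9,713): Unit 2C 34,913.73 → $34,900; Unit 3B 49,928.94 → $49,950; Unit PH2 16,507.33 → $16,500.
Totals: Unit 2C $24,500 + $34,900 = $59,400; Unit 3B $24,500 + $49,950 = $74,450; Unit PH2 $24,500 + $16,500 = $41,000.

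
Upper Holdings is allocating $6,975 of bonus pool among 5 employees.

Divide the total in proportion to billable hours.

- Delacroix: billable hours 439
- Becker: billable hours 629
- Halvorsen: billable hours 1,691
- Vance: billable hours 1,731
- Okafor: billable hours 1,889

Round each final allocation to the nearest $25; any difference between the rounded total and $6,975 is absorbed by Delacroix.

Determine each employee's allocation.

Total billable hours = 6,379.
Pro-rata amounts: Delacroix 439/6,379 × $6,975 = 480.02; Becker 629/6,379 × $6,975 = 687.77; Halvorsen 1,691/6,379 × $6,975 = 1,848.99; Vance 1,731/6,379 × $6,975 = 1,892.73; Okafor 1,889/6,379 × $6,975 = 2,065.49.
After rounding ($25): Delacroix $475; Becker $700; Halvorsen $1,850; Vance $1,900; Okafor $2,075. Sum = $7,000.
Difference $6,975 − $7,000 = −$25 applied to Delacroix: Delacroix becomes $450.

Delacroix: $450; Becker: $700; Halvorsen: $1,850; Vance: $1,900; Okafor: $2,075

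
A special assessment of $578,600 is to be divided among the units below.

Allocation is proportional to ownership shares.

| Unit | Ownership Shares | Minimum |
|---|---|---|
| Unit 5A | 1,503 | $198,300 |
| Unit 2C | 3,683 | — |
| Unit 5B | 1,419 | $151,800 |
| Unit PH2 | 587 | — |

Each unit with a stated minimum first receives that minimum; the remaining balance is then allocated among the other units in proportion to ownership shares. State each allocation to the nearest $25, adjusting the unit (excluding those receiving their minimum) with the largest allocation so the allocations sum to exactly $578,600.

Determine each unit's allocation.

Guaranteed amounts: Unit 5A $198,300; Unit 5B $151,800. Residual $228,500.
Residual split over remaining ownership shares 4,270: Unit 2C 197,087.94 → $197,100; Unit PH2 31,412.06 → $31,400.

Unit 5A: $198,300 · Unit 2C: $197,100 · Unit 5B: $151,800 · Unit PH2: $31,400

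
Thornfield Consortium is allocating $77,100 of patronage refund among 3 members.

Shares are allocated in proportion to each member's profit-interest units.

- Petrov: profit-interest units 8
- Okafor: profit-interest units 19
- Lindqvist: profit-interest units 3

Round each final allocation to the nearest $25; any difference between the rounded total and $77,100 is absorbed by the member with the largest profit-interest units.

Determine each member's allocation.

Sum of profit-interest units: 8 + 19 + 3 = 30.
Raw shares: Petrov 20,560.00; Okafor 48,830.00; Lindqvist 7,710.00.
At nearest $25: Petrov $20,550; Okafor $48,825; Lindqvist $7,700. Sum = $77,075.
Difference $77,100 − $77,075 = +$25 applied to largest profit-interest units (Okafor): Okafor becomes $48,850.

Petrov: $20,550 | Okafor: $48,850 | Lindqvist: $7,700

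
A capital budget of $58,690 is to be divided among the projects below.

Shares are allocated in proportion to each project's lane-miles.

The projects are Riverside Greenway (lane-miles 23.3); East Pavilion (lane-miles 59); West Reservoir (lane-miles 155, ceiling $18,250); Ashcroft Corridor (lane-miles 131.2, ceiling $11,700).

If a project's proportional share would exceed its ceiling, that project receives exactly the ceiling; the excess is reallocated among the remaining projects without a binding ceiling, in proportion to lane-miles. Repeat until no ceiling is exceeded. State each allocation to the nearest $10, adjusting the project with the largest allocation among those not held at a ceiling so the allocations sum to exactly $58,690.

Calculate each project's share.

Lane-miles total: 368.5.
Pro-rata shares before constraints: Riverside Greenway 3,710.93; East Pavilion 9,396.77; West Reservoir 24,686.43; Ashcroft Corridor 20,895.87.
Cap binds for West Reservoir ($18,250), Ashcroft Corridor ($11,700); remaining pool $28,740 reallocated over remaining lane-miles 82.3.
Shares after redistribution: Riverside Greenway 8,136.60 → $8,140; East Pavilion 20,603.40 → $20,600.

Riverside Greenway: $8,140 · East Pavilion: $20,600 · West Reservoir: $18,250 · Ashcroft Corridor: $11,700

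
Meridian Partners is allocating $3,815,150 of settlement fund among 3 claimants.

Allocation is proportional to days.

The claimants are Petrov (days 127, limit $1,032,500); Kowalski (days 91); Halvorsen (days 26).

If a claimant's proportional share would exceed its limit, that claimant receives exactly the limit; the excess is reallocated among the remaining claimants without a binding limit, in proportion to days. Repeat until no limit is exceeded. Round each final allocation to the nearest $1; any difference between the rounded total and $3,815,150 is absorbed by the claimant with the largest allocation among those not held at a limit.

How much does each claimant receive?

Total days = 244.
Unconstrained shares: Petrov 1,985,754.30; Kowalski 1,422,863.32; Halvorsen 406,532.38.
Held at cap: Petrov ($1,032,500); balance $2,782,650 reallocated over remaining days 117.
Remaining shares: Kowalski 2,164,283.33 → $2,164,283; Halvorsen 618,366.67 → $618,367.

Petrov: $1,032,500; Kowalski: $2,164,283; Halvorsen: $618,367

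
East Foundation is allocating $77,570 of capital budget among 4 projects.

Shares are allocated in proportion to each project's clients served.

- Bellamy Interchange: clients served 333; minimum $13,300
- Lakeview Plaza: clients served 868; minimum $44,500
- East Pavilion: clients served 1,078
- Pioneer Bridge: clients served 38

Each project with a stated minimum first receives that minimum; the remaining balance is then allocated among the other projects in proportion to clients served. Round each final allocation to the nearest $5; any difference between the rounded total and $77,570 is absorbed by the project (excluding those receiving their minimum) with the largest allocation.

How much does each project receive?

Bellamy Interchange: $13,300 | Lakeview Plaza: $44,500 | East Pavilion: $19,095 | Pioneer Bridge: $675

Fund the minimums — Bellamy Interchange $13,300; Lakeview Plaza $44,500. Remaining pool $19,770.
Remaining pool split over remaining clients served 1,116: East Pavilion 19,096.83 → $19,095; Pioneer Bridge 673.17 → $675.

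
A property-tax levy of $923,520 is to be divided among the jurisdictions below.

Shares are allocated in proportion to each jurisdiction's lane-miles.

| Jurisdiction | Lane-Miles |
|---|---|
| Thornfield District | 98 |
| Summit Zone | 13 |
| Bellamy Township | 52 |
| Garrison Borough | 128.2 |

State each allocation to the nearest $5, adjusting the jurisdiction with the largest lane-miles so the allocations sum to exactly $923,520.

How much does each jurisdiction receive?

Thornfield District: $310,800; Summit Zone: $41,230; Bellamy Township: $164,915; Garrison Borough: $406,575

Lane-miles total: 98 + 13 + 52 + 128.2 = 291.2.
Proportional shares: Thornfield District 310,800.00; Summit Zone 41,228.57; Bellamy Township 164,914.29; Garrison Borough 406,577.14.
Rounded to nearest $5: Thornfield District $310,800; Summit Zone $41,230; Bellamy Township $164,915; Garrison Borough $406,575. Sum = $923,520.
No rounding difference to absorb.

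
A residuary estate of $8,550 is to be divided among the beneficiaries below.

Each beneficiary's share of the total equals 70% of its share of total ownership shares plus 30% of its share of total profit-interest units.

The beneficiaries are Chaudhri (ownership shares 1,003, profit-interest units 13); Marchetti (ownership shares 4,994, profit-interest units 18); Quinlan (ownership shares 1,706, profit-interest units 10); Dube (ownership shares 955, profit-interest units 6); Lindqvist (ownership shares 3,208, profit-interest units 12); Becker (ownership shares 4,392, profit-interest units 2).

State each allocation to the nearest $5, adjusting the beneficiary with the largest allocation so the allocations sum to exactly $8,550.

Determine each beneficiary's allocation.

Totals — ownership shares 16,258, profit-interest units 61.
Blended shares (70% ownership shares + 30% profit-interest units): Chaudhri 0.1071; Marchetti 0.3035; Quinlan 0.1226; Dube 0.0706; Lindqvist 0.1971; Becker 0.1989.
Pro-rata amounts: Chaudhri 915.87; Marchetti 2,595.31; Quinlan 1,048.52; Dube 603.86; Lindqvist 1,685.54; Becker 1,700.91.
Rounded to nearest $5: Chaudhri $915; Marchetti $2,595; Quinlan $1,050; Dube $605; Lindqvist $1,685; Becker $1,700. Sum = $8,550.
No rounding difference to absorb.

Chaudhri: $915 · Marchetti: $2,595 · Quinlan: $1,050 · Dube: $605 · Lindqvist: $1,685 · Becker: $1,700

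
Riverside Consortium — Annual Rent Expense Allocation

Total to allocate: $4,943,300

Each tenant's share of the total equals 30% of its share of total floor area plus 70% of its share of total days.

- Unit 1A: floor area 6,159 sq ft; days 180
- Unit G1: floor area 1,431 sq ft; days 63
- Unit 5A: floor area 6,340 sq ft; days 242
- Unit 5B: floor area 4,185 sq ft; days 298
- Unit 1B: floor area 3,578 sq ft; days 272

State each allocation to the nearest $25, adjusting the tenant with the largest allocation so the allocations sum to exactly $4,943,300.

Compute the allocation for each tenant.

Totals — floor area 21,693, days 1,055.
Blended shares (30% floor area + 70% days): Unit 1A 0.2046; Unit G1 0.0616; Unit 5A 0.2482; Unit 5B 0.2556; Unit 1B 0.2300.
Proportional shares: Unit 1A 1,011,429.93; Unit G1 304,461.51; Unit 5A 1,227,158.27; Unit 5B 1,263,512.08; Unit 1B 1,136,738.20.
At nearest $25: Unit 1A $1,011,425; Unit G1 $304,450; Unit 5A $1,227,150; Unit 5B $1,263,500; Unit 1B $1,136,750. Sum = $4,943,275.
Difference $4,943,300 − $4,943,275 = +$25 applied to largest allocation (Unit 5B): Unit 5B becomes $1,263,525.

Unit 1A: $1,011,425 | Unit G1: $304,450 | Unit 5A: $1,227,150 | Unit 5B: $1,263,525 | Unit 1B: $1,136,750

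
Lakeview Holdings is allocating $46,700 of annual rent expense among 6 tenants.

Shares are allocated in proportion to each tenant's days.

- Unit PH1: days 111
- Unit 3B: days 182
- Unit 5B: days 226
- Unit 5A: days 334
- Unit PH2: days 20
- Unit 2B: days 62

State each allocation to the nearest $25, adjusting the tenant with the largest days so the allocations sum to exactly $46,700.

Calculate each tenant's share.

Unit PH1: $5,550 | Unit 3B: $9,100 | Unit 5B: $11,300 | Unit 5A: $16,650 | Unit PH2: $1,000 | Unit 2B: $3,100

Sum of days: 935.
Pro-rata amounts: Unit PH1 111/935 × $46,700 = 5,544.06; Unit 3B 182/935 × $46,700 = 9,090.27; Unit 5B 226/935 × $46,700 = 11,287.91; Unit 5A 334/935 × $46,700 = 16,682.14; Unit PH2 20/935 × $46,700 = 998.93; Unit 2B 62/935 × $46,700 = 3,096.68.
At nearest $25: Unit PH1 $5,550; Unit 3B $9,100; Unit 5B $11,300; Unit 5A $16,675; Unit PH2 $1,000; Unit 2B $3,100. Sum = $46,725.
Difference $46,700 − $46,725 = −$25 applied to largest days (Unit 5A): Unit 5A becomes $16,650.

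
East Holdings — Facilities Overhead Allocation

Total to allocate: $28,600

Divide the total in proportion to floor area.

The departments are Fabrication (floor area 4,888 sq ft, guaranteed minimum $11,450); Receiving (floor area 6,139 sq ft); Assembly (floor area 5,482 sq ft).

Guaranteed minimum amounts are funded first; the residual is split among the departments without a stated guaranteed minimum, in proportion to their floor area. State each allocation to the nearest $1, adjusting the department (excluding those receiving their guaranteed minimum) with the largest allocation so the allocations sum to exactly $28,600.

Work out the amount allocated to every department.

Fabrication: $11,450 · Receiving: $9,060 · Assembly: $8,090

Fund the minimums — Fabrication $11,450. Residual $17,150.
Residual split over remaining floor area 11,621: Receiving 9,059.79 → $9,060; Assembly 8,090.21 → $8,090.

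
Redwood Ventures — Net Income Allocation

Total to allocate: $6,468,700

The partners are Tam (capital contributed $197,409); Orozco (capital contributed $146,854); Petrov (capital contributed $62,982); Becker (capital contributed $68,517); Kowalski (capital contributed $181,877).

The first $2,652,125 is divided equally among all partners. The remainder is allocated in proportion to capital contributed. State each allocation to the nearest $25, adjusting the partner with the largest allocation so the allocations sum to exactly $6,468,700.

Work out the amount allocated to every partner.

Tam: $1,676,075; Orozco: $1,382,675; Petrov: $895,950; Becker: $928,050; Kowalski: $1,585,950

$2,652,125 shared equally gives $530,425 per partner.
Remainder $3,816,575 by capital contributed (total 657,639): Tam 1,145,653.24 → $1,145,650; Orozco 852,259.83 → $852,250; Petrov 365,512.88 → $365,525; Becker 397,634.98 → $397,625; Kowalski 1,055,514.06 → $1,055,525.
Totals: Tam $530,425 + $1,145,650 = $1,676,075; Orozco $530,425 + $852,250 = $1,382,675; Petrov $530,425 + $365,525 = $895,950; Becker $530,425 + $397,625 = $928,050; Kowalski $530,425 + $1,055,525 = $1,585,950.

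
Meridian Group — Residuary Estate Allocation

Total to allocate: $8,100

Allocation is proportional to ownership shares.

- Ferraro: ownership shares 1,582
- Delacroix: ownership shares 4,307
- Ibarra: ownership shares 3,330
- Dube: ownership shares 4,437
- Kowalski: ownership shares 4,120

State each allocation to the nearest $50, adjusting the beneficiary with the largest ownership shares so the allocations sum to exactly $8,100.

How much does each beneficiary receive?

Ferraro: $700; Delacroix: $1,950; Ibarra: $1,500; Dube: $2,050; Kowalski: $1,900

Total ownership shares = 1,582 + 4,307 + 3,330 + 4,437 + 4,120 = 17,776.
Raw shares: Ferraro 720.87; Delacroix 1,962.57; Ibarra 1,517.38; Dube 2,021.81; Kowalski 1,877.36.
After rounding ($50): Ferraro $700; Delacroix $1,950; Ibarra $1,500; Dube $2,000; Kowalski $1,900. Sum = $8,050.
Difference $8,100 − $8,050 = +$50 applied to largest ownership shares (Dube): Dube becomes $2,050.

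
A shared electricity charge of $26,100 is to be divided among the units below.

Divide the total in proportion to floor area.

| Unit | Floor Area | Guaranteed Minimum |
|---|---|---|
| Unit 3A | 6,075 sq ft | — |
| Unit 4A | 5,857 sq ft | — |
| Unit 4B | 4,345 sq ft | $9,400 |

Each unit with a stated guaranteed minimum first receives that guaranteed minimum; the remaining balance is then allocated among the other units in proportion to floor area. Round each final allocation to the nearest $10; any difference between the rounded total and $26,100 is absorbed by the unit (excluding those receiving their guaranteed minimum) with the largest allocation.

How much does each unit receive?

Unit 3A: $8,500 · Unit 4A: $8,200 · Unit 4B: $9,400

Fund the minimums — Unit 4B $9,400. Remaining pool $16,700.
Remaining pool split over remaining floor area 11,932: Unit 3A 8,502.56 → $8,500; Unit 4A 8,197.44 → $8,200.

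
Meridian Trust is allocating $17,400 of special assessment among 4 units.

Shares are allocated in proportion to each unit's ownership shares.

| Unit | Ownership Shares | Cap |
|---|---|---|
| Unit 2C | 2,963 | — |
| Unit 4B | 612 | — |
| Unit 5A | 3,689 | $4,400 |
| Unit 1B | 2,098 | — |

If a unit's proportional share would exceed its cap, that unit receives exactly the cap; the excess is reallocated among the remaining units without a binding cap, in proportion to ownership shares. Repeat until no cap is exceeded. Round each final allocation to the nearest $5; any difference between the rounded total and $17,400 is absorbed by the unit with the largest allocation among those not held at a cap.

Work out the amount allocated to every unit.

Unit 2C: $6,790; Unit 4B: $1,400; Unit 5A: $4,400; Unit 1B: $4,810

Sum of ownership shares: 9,362.
Pro-rata shares before constraints: Unit 2C 5,506.96; Unit 4B 1,137.45; Unit 5A 6,856.29; Unit 1B 3,899.30.
Cap binds for Unit 5A ($4,400); remaining pool $13,000 reallocated over remaining ownership shares 5,673.
Shares after redistribution: Unit 2C 6,789.88 → $6,790; Unit 4B 1,402.43 → $1,400; Unit 1B 4,807.69 → $4,810.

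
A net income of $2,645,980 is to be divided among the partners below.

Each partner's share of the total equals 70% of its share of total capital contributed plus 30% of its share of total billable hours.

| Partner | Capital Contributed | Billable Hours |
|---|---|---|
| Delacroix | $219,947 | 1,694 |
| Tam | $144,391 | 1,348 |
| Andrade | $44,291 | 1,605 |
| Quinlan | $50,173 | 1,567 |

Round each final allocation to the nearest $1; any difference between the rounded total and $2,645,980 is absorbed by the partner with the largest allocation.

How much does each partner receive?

Capital contributed total 458,802; billable hours total 6,214.
Blended shares (70% capital contributed + 30% billable hours): Delacroix 0.4174; Tam 0.2854; Andrade 0.1451; Quinlan 0.1522.
Pro-rata amounts: Delacroix 1,104,323.52; Tam 755,104.55; Andrade 383,830.25; Quinlan 402,721.68.
After rounding ($1): Delacroix $1,104,324; Tam $755,105; Andrade $383,830; Quinlan $402,722. Sum = $2,645,981.
Difference $2,645,980 − $2,645,981 = −$1 applied to largest allocation (Delacroix): Delacroix becomes $1,104,323.

Delacroix: $1,104,323; Tam: $755,105; Andrade: $383,830; Quinlan: $402,722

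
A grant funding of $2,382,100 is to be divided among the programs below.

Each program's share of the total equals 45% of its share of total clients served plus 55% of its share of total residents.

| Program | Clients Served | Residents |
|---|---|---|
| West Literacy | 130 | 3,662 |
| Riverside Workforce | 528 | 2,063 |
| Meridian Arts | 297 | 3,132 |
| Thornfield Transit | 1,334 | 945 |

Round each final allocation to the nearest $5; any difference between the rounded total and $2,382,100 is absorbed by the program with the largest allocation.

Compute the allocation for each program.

West Literacy: $550,350; Riverside Workforce: $523,010; Meridian Arts: $557,715; Thornfield Transit: $751,025

Clients served total 2,289; residents total 9,802.
Composite weights (45% clients served + 55% residents): West Literacy 0.2310; Riverside Workforce 0.2196; Meridian Arts 0.2341; Thornfield Transit 0.3153.
Raw shares: West Literacy 550,349.63; Riverside Workforce 523,008.58; Meridian Arts 557,715.33; Thornfield Transit 751,026.47.
At nearest $5: West Literacy $550,350; Riverside Workforce $523,010; Meridian Arts $557,715; Thornfield Transit $751,025. Sum = $2,382,100.
No rounding difference to absorb.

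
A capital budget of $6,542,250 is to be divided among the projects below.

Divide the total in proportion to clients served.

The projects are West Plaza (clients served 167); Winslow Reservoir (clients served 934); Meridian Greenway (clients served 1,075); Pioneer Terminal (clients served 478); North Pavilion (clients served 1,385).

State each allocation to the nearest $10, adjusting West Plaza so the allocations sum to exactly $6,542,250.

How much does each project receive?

Clients served total: 4,039.
Unrounded shares: West Plaza 167/4,039 × $6,542,250 = 270,501.55; Winslow Reservoir 934/4,039 × $6,542,250 = 1,512,864.94; Meridian Greenway 1,075/4,039 × $6,542,250 = 1,741,252.48; Pioneer Terminal 478/4,039 × $6,542,250 = 774,249.94; North Pavilion 1,385/4,039 × $6,542,250 = 2,243,381.10.
At nearest $10: West Plaza $270,500; Winslow Reservoir $1,512,860; Meridian Greenway $1,741,250; Pioneer Terminal $774,250; North Pavilion $2,243,380. Sum = $6,542,240.
Difference $6,542,250 − $6,542,240 = +$10 applied to West Plaza: West Plaza becomes $270,510.

West Plaza: $270,510; Winslow Reservoir: $1,512,860; Meridian Greenway: $1,741,250; Pioneer Terminal: $774,250; North Pavilion: $2,243,380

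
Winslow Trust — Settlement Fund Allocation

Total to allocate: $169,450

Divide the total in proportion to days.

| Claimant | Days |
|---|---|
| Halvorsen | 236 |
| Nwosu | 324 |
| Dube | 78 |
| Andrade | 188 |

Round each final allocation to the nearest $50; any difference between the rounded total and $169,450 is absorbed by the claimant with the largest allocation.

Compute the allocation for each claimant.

Halvorsen: $48,400; Nwosu: $66,500; Dube: $16,000; Andrade: $38,550

Days total: 826.
Pro-rata amounts: Halvorsen 236/826 × $169,450 = 48,414.29; Nwosu 324/826 × $169,450 = 66,467.07; Dube 78/826 × $169,450 = 16,001.33; Andrade 188/826 × $169,450 = 38,567.31.
After rounding ($50): Halvorsen $48,400; Nwosu $66,450; Dube $16,000; Andrade $38,550. Sum = $169,400.
Difference $169,450 − $169,400 = +$50 applied to largest allocation (Nwosu): Nwosu becomes $66,500.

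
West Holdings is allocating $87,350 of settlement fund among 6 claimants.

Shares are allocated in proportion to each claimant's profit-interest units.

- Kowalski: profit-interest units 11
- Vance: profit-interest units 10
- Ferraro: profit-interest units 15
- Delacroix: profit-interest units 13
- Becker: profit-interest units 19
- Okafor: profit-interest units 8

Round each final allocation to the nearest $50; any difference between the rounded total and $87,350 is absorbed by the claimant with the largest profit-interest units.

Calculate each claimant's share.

Kowalski: $12,650 | Vance: $11,500 | Ferraro: $17,250 | Delacroix: $14,950 | Becker: $21,800 | Okafor: $9,200

Profit-interest units total: 76.
Pro-rata amounts: Kowalski 11/76 × $87,350 = 12,642.76; Vance 10/76 × $87,350 = 11,493.42; Ferraro 15/76 × $87,350 = 17,240.13; Delacroix 13/76 × $87,350 = 14,941.45; Becker 19/76 × $87,350 = 21,837.50; Okafor 8/76 × $87,350 = 9,194.74.
Rounded to nearest $50: Kowalski $12,650; Vance $11,500; Ferraro $17,250; Delacroix $14,950; Becker $21,850; Okafor $9,200. Sum = $87,400.
Difference $87,350 − $87,400 = −$50 applied to largest profit-interest units (Becker): Becker becomes $21,800.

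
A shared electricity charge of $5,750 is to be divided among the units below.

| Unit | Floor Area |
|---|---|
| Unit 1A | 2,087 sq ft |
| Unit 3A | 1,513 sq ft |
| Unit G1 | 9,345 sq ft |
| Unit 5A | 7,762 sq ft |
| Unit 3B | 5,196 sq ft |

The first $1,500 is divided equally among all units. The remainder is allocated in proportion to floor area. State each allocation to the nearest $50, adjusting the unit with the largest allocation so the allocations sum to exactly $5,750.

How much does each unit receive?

First tranche $1,500 split equally: $300 each.
Remainder $4,250 by floor area (total 25,903): Unit 1A 342.42 → $350; Unit 3A 248.24 → $250; Unit G1 1,533.27 → $1,550; Unit 5A 1,273.54 → $1,250; Unit 3B 852.53 → $850.
Totals: Unit 1A $300 + $350 = $650; Unit 3A $300 + $250 = $550; Unit G1 $300 + $1,550 = $1,850; Unit 5A $300 + $1,250 = $1,550; Unit 3B $300 + $850 = $1,150.

Unit 1A: $650 · Unit 3A: $550 · Unit G1: $1,850 · Unit 5A: $1,550 · Unit 3B: $1,150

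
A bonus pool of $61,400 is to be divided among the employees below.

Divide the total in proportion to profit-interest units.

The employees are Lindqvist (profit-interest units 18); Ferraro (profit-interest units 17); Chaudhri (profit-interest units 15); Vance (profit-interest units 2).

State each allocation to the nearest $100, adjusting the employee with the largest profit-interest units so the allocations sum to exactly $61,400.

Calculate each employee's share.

Lindqvist: $21,200 | Ferraro: $20,100 | Chaudhri: $17,700 | Vance: $2,400

Sum of profit-interest units: 18 + 17 + 15 + 2 = 52.
Proportional shares: Lindqvist 21,253.85; Ferraro 20,073.08; Chaudhri 17,711.54; Vance 2,361.54.
Rounded to nearest $100: Lindqvist $21,300; Ferraro $20,100; Chaudhri $17,700; Vance $2,400. Sum = $61,500.
Difference $61,400 − $61,500 = −$100 applied to largest profit-interest units (Lindqvist): Lindqvist becomes $21,200.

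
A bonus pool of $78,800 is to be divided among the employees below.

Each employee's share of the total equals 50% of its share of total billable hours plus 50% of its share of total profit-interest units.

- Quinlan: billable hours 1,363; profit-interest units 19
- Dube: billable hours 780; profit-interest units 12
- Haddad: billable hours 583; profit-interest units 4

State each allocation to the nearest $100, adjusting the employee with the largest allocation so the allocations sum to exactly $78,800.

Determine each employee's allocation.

Billable hours total 2,726; profit-interest units total 35.
Combined weights (50% billable hours + 50% profit-interest units): Quinlan 0.5214; Dube 0.3145; Haddad 0.1641.
Unrounded shares: Quinlan 41,088.57; Dube 24,782.23; Haddad 12,929.20.
Rounded to nearest $100: Quinlan $41,100; Dube $24,800; Haddad $12,900. Sum = $78,800.
Sum already equals the total — no adjustment.

Quinlan: $41,100 · Dube: $24,800 · Haddad: $12,900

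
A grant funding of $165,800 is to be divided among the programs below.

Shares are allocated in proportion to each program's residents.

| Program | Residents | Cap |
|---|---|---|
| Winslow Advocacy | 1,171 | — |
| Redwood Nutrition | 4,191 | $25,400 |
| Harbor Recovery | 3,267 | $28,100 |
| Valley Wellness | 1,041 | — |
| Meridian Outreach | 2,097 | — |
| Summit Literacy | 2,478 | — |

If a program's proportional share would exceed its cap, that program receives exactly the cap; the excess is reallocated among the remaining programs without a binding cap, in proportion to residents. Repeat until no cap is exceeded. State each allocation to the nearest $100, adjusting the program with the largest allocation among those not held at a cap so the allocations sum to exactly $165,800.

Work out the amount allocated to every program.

Sum of residents: 14,245.
Unconstrained shares: Winslow Advocacy 13,629.47; Redwood Nutrition 48,779.77; Harbor Recovery 38,025.17; Valley Wellness 12,116.38; Meridian Outreach 24,407.34; Summit Literacy 28,841.87.
Cap binds for Redwood Nutrition ($25,400), Harbor Recovery ($28,100); remaining pool $112,300 reallocated over remaining residents 6,787.
Remaining shares: Winslow Advocacy 19,375.76 → $19,400; Valley Wellness 17,224.74 → $17,200; Meridian Outreach 34,697.67 → $34,700; Summit Literacy 41,001.83 → $41,000.

Winslow Advocacy: $19,400 | Redwood Nutrition: $25,400 | Harbor Recovery: $28,100 | Valley Wellness: $17,200 | Meridian Outreach: $34,700 | Summit Literacy: $41,000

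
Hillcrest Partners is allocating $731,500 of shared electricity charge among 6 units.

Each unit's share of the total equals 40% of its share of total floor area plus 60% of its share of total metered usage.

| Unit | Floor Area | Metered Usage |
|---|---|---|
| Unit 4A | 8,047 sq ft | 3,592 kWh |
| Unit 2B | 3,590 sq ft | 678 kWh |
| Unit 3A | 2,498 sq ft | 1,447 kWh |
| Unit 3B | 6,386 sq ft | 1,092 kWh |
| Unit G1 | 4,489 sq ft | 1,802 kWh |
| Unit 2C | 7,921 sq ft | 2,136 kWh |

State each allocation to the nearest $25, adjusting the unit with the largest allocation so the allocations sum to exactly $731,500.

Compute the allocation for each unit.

Floor area total 32,931; metered usage total 10,747.
Composite weights (40% floor area + 60% metered usage): Unit 4A 0.2983; Unit 2B 0.0815; Unit 3A 0.1111; Unit 3B 0.1385; Unit G1 0.1551; Unit 2C 0.2155.
Unrounded shares: Unit 4A 218,194.35; Unit 2B 59,587.08; Unit 3A 81,289.81; Unit 3B 101,337.69; Unit G1 113,478.29; Unit 2C 157,612.78.
Rounded to nearest $25: Unit 4A $218,200; Unit 2B $59,575; Unit 3A $81,300; Unit 3B $101,350; Unit G1 $113,475; Unit 2C $157,625. Sum = $731,525.
Difference $731,500 − $731,525 = −$25 applied to largest allocation (Unit 4A): Unit 4A becomes $218,175.

Unit 4A: $218,175 | Unit 2B: $59,575 | Unit 3A: $81,300 | Unit 3B: $101,350 | Unit G1: $113,475 | Unit 2C: $157,625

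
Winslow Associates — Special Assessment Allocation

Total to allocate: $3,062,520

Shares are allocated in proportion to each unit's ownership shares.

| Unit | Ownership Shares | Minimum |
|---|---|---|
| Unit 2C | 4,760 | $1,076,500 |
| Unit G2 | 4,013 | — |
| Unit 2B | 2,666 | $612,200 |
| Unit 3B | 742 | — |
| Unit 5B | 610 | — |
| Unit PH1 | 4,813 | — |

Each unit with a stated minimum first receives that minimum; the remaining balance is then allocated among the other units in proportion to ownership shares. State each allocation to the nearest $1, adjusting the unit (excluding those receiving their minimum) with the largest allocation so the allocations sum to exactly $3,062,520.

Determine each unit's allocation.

Fund the minimums — Unit 2C $1,076,500; Unit 2B $612,200. Remaining pool $1,373,820.
Remaining pool split over remaining ownership shares 10,178: Unit G2 541,672.20 → $541,672; Unit 3B 100,154.69 → $100,155; Unit 5B 82,337.41 → $82,337; Unit PH1 649,655.69 → $649,656.

Unit 2C: $1,076,500 | Unit G2: $541,672 | Unit 2B: $612,200 | Unit 3B: $100,155 | Unit 5B: $82,337 | Unit PH1: $649,656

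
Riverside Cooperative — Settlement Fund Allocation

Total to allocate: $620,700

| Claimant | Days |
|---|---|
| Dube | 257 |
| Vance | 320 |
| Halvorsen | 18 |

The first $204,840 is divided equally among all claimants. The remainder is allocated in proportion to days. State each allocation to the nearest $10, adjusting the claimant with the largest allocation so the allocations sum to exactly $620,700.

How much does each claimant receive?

Dube: $247,900 · Vance: $291,940 · Halvorsen: $80,860

First tranche $204,840 split equally: $68,280 each.
Remainder $415,860 by days (total 595): Dube 179,623.56 → $179,620; Vance 223,655.80 → $223,660; Halvorsen 12,580.64 → $12,580.
Totals: Dube $68,280 + $179,620 = $247,900; Vance $68,280 + $223,660 = $291,940; Halvorsen $68,280 + $12,580 = $80,860.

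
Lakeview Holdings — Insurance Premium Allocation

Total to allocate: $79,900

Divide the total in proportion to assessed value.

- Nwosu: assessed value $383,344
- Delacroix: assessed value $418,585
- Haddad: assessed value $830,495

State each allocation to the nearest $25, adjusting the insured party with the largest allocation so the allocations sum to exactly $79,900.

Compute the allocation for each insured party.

Total assessed value = 1,632,424.
Unrounded shares: Nwosu 383,344/1,632,424 × $79,900 = 18,763.01; Delacroix 418,585/1,632,424 × $79,900 = 20,487.90; Haddad 830,495/1,632,424 × $79,900 = 40,649.09.
At nearest $25: Nwosu $18,775; Delacroix $20,500; Haddad $40,650. Sum = $79,925.
Difference $79,900 − $79,925 = −$25 applied to largest allocation (Haddad): Haddad becomes $40,625.

Nwosu: $18,775; Delacroix: $20,500; Haddad: $40,625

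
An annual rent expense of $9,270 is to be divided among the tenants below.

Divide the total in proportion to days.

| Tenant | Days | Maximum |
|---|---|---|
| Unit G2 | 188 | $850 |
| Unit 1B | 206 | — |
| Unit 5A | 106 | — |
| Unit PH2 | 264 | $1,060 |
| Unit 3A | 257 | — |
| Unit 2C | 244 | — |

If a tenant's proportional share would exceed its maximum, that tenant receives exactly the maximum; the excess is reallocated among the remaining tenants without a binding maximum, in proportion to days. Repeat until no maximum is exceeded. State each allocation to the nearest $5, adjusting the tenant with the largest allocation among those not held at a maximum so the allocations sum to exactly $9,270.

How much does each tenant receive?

Combined days = 1,265.
Unconstrained shares: Unit G2 1,377.68; Unit 1B 1,509.58; Unit 5A 776.77; Unit PH2 1,934.61; Unit 3A 1,883.31; Unit 2C 1,788.05.
Held at cap: Unit G2 ($850), Unit PH2 ($1,060); balance $7,360 reallocated over remaining days 813.
Shares after redistribution: Unit 1B 1,864.90 → $1,865; Unit 5A 959.61 → $960; Unit 3A 2,326.59 → $2,325; Unit 2C 2,208.91 → $2,210.

Unit G2: $850 | Unit 1B: $1,865 | Unit 5A: $960 | Unit PH2: $1,060 | Unit 3A: $2,325 | Unit 2C: $2,210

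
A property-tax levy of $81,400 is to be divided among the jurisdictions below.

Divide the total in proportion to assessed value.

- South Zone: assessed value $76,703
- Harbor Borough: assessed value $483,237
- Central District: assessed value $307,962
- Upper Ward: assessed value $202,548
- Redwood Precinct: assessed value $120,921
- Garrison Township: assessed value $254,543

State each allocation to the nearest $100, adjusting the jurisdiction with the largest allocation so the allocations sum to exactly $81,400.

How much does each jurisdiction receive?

Combined assessed value = 1,445,914.
Proportional shares: South Zone 76,703/1,445,914 × $81,400 = 4,318.12; Harbor Borough 483,237/1,445,914 × $81,400 = 27,204.59; Central District 307,962/1,445,914 × $81,400 = 17,337.20; Upper Ward 202,548/1,445,914 × $81,400 = 11,402.76; Redwood Precinct 120,921/1,445,914 × $81,400 = 6,807.44; Garrison Township 254,543/1,445,914 × $81,400 = 14,329.90.
At nearest $100: South Zone $4,300; Harbor Borough $27,200; Central District $17,300; Upper Ward $11,400; Redwood Precinct $6,800; Garrison Township $14,300. Sum = $81,300.
Difference $81,400 − $81,300 = +$100 applied to largest allocation (Harbor Borough): Harbor Borough becomes $27,300.

South Zone: $4,300 | Harbor Borough: $27,300 | Central District: $17,300 | Upper Ward: $11,400 | Redwood Precinct: $6,800 | Garrison Township: $14,300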